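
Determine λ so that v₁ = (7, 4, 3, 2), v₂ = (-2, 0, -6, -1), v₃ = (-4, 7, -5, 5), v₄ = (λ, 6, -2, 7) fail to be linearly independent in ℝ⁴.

The vectors are dependent exactly when the determinant of the matrix with rows v₁, v₂, v₃, v₄ vanishes.
Expanding, det = 77*λ + 924.
Solving 77*λ + 924 = 0 yields λ = -12.

λ = -12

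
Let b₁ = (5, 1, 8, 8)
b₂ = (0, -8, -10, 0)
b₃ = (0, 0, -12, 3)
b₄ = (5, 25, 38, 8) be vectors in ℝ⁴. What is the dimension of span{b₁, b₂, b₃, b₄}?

3

Apply Gaussian elimination to the matrix whose rows are b₁, b₂, b₃, b₄.
The echelon form has 3 nonzero rows, so the rank is 3.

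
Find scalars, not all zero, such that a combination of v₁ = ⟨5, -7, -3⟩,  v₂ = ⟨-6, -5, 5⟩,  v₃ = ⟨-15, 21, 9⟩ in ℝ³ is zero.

3v₁ + v₃ = 0

Row-reduce the matrix with v₁, v₂, v₃ as columns; the null space gives the coefficients.
A generator of the null space is (3, 0, 1).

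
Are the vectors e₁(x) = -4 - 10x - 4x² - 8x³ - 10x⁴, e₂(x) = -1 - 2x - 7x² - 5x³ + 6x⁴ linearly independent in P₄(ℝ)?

Take coordinates with respect to the standard basis {1, x, …, x⁴}.
Row-reduce the matrix whose columns are e₁, e₂.
The reduction yields 2 nonzero rows, so the rank is 2.
Since rank = 2 (the number of vectors), the set is linearly independent.

linearly independent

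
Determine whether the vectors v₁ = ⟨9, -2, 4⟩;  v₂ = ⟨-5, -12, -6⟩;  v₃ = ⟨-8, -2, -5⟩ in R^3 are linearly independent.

Row-reduce the matrix whose columns are v₁, v₂, v₃.
The reduction yields 3 nonzero rows, so the rank is 3.
Since rank = 3 (the number of vectors), the set is linearly independent.

linearly independent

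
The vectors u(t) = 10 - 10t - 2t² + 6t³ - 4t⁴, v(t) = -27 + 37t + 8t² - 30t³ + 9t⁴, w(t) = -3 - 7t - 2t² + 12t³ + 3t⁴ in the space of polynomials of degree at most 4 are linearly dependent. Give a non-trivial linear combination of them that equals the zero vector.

Pass to coordinate vectors relative to the basis {1, t, …, t⁴}.
Write the vectors as columns of a matrix and find a nonzero vector in its null space.
A generator of the null space is (3, 1, 1).

3u + v + w = 0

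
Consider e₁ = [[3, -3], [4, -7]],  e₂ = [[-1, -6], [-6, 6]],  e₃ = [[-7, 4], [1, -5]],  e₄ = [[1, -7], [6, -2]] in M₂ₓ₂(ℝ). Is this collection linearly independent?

Take coordinates with respect to the standard basis {E₁₁, E₁₂, E₂₁, E₂₂}.
Place the vectors as rows of a 4×4 matrix and reduce to echelon form.
The reduction yields 4 nonzero rows, so the rank is 4.
Since rank = 4 (the number of vectors), the set is linearly independent.

linearly independent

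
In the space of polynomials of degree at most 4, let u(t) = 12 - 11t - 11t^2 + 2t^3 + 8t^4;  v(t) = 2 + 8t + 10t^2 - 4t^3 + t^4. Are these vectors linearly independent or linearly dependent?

linearly independent

Write each element as a coordinate vector in ℝ⁵ using {1, t, …, t^4}.
Place the vectors as rows of a 2×5 matrix and reduce to echelon form.
The reduction yields 2 nonzero rows, so the rank is 2.
Since rank = 2 (the number of vectors), the set is linearly independent.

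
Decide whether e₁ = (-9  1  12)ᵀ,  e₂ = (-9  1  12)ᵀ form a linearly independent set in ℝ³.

Place the vectors as rows of a 2×3 matrix and reduce to echelon form.
The reduction yields 1 nonzero row, so the rank is 1.
Since rank 1 < 2, the set is linearly dependent.
Indeed e₁ - e₂ = 0.

linearly dependent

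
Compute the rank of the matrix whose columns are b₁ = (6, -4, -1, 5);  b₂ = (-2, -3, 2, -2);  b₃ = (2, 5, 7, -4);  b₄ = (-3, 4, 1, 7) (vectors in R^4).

Row-reduce the 4×4 matrix with these as rows.
Reduction leaves 4 leading entries, giving rank 4.

4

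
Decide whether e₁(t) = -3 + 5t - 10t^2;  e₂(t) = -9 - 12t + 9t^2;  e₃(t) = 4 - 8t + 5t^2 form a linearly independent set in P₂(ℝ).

linearly independent

Take coordinates with respect to the standard basis {1, t, t^2}.
Row-reduce the matrix whose columns are e₁, e₂, e₃.
The reduction yields 3 nonzero rows, so the rank is 3.
Since rank = 3 (the number of vectors), the set is linearly independent.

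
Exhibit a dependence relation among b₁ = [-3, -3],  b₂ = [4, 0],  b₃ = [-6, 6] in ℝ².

2b₁ + 3b₂ + b₃ = 0

Row-reduce the matrix with b₁, b₂, b₃ as columns; the null space gives the coefficients.
A generator of the null space is (2, 3, 1).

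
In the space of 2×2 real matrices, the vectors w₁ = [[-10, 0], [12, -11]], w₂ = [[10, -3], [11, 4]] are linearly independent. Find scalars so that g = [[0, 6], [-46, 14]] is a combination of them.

Work in coordinates with respect to the standard basis {E₁₁, E₁₂, E₂₁, E₂₂}.
Since w₁, w₂ are independent, the coefficients expressing g are uniquely determined by a linear system.
Row-reducing the augmented matrix gives the unique coefficients (a₁, a₂) = (-2, -2).

g = -2w₁ - 2w₂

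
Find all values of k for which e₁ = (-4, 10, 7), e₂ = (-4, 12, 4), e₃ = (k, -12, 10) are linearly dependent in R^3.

k = 16/11

The set is linearly dependent precisely when det[e₁; e₂; e₃] = 0.
Cofactor expansion gives det = 64 - 44*k.
Solving 64 - 44*k = 0 yields k = 16/11.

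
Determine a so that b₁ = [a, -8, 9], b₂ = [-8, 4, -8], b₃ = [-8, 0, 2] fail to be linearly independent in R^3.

a = 44

The set is linearly dependent precisely when det[b₁; b₂; b₃] = 0.
Cofactor expansion gives det = 8*a - 352.
This vanishes exactly when a = 44.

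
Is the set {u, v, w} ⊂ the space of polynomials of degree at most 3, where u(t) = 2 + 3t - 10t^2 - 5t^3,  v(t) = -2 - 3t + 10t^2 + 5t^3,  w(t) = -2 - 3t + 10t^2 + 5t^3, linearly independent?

linearly dependent

Write each element as a coordinate vector in ℝ⁴ using {1, t, …, t^3}.
Row-reduce the matrix whose columns are u, v, w.
The reduction yields 1 nonzero row, so the rank is 1.
Since rank 1 < 3, the set is linearly dependent.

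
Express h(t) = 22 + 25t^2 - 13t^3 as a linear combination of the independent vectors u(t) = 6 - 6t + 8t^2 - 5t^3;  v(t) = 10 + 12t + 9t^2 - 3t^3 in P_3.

h = 2u + v

Work in coordinates with respect to the standard basis {1, t, …, t^3}.
Set up the augmented matrix [u | v | h] and row-reduce.
Row-reducing the augmented matrix gives the unique coefficients (c₁, c₂) = (2, 1).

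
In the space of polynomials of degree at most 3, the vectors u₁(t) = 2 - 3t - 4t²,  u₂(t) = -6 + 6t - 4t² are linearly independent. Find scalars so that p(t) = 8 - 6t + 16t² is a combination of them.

Identify each element with its coordinate vector in ℝ⁴ via {1, t, …, t³}.
Write p = a₁u₁ + a₂u₂ and equate components.
The system has the unique solution (a₁, a₂) = (-2, -2).

p = -2u₁ - 2u₂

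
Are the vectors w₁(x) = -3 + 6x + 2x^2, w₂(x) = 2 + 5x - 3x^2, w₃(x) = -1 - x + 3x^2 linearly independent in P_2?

Take coordinates with respect to the standard basis {1, x, x^2}.
The matrix [w₁|w₂|w₃] has determinant -48.
A nonzero determinant means the columns are linearly independent.

linearly independent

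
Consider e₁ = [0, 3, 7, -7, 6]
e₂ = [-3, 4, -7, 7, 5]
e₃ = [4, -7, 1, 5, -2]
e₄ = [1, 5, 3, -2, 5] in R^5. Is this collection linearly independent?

Place the vectors as rows of a 4×5 matrix and reduce to echelon form.
The reduction yields 4 nonzero rows, so the rank is 4.
Since rank = 4 (the number of vectors), the set is linearly independent.

linearly independent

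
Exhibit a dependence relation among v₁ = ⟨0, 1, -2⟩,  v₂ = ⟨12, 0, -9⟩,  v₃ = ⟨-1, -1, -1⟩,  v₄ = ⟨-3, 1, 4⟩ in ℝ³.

v₂ + 3v₃ + 3v₄ = 0

Solve the homogeneous system with v₁, v₂, v₃, v₄ as columns by row-reducing the coefficient matrix.
One solution (up to scaling) is (0, 1, 3, 3).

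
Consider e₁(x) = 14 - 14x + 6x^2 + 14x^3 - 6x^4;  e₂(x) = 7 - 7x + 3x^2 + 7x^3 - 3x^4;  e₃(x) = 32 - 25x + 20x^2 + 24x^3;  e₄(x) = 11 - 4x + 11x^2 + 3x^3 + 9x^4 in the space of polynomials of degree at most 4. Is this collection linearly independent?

linearly dependent

Write each element as a coordinate vector in ℝ⁵ using {1, x, …, x^4}.
Place the vectors as rows of a 4×5 matrix and reduce to echelon form.
The reduction yields 2 nonzero rows, so the rank is 2.
Since rank 2 < 4, the set is linearly dependent.
Indeed e₁ - 2e₂ = 0.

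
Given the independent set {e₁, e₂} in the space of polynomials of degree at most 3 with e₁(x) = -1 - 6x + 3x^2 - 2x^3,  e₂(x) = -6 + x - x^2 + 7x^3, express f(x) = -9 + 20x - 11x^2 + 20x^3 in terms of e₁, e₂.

Work in coordinates with respect to the standard basis {1, x, …, x^3}.
Since e₁, e₂ are independent, the coefficients expressing f are uniquely determined by a linear system.
Back-substitution yields (α₁, α₂) = (-3, 2).

f = -3e₁ + 2e₂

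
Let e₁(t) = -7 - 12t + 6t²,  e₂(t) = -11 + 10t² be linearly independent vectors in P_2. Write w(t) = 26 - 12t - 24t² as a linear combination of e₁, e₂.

Work in coordinates with respect to the standard basis {1, t, t²}.
Since e₁, e₂ are independent, the coefficients expressing w are uniquely determined by a linear system.
The system has the unique solution (a₁, a₂) = (1, -3).

w = e₁ - 3e₂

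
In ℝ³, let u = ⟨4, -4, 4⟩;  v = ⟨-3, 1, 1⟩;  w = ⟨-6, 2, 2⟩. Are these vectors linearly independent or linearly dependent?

One vector is a scalar multiple of another, so the set is dependent.

linearly dependent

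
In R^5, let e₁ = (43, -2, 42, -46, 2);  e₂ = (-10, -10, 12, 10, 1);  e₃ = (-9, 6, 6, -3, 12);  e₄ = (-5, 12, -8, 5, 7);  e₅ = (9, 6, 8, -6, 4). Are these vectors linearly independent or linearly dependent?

linearly dependent

Place the vectors as rows of a 5×5 matrix and reduce to echelon form.
The reduction yields 4 nonzero rows, so the rank is 4.
Since rank 4 < 5, the set is linearly dependent.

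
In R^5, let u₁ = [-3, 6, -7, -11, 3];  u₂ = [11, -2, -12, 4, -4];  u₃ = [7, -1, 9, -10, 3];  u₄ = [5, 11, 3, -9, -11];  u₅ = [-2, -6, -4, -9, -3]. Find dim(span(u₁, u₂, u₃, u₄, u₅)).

Row-reduce the 5×5 matrix with these as rows.
Exactly 5 pivots survive; hence the rank is 5.

dim = 5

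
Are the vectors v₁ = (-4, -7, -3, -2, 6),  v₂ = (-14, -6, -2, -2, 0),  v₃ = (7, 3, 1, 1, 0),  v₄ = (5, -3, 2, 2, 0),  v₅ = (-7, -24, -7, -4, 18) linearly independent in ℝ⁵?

linearly dependent

One vector is a scalar multiple of another, so the set is dependent.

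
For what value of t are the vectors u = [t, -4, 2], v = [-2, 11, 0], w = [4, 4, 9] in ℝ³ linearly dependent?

t = 16/9

The set is linearly dependent precisely when det[u; v; w] = 0.
The determinant works out to 99*t - 176.
Setting this to zero gives t = 16/9.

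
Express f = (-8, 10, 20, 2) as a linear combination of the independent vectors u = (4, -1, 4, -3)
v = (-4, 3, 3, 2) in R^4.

f = 2u + 4v

Set up the augmented matrix [u | v | f] and row-reduce.
Back-substitution yields (a₁, a₂) = (2, 4).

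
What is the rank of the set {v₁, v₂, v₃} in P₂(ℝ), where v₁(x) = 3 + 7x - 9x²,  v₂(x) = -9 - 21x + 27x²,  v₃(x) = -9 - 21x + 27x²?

1

Use coordinates relative to {1, x, x²}.
Apply Gaussian elimination to the matrix whose rows are v₁, v₂, v₃.
There is 1 pivot column, so rank = 1.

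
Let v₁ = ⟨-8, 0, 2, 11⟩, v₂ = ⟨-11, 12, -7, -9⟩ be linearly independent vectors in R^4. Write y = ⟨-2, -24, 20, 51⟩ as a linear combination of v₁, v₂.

y = 3v₁ - 2v₂

Set up the augmented matrix [v₁ | v₂ | y] and row-reduce.
Back-substitution yields (a₁, a₂) = (3, -2).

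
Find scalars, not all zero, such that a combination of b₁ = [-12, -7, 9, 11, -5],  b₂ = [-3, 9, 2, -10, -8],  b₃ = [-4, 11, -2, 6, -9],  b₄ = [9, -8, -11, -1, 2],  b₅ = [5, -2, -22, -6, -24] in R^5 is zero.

Write the vectors as columns of a matrix and find a nonzero vector in its null space.
The free variable yields coefficients (1, 2, 1, 3, -1) (any nonzero multiple also works).

b₁ + 2b₂ + b₃ + 3b₄ - b₅ = 0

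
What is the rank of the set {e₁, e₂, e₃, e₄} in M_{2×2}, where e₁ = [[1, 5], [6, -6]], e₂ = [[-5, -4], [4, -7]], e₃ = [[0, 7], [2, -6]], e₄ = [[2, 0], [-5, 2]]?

Pass to coordinate vectors with respect to the basis {E₁₁, E₁₂, E₂₁, E₂₂}.
Put the 4×4 matrix [e₁|e₂|e₃|e₄] into echelon form.
Reduction leaves 4 leading entries, giving rank 4.

4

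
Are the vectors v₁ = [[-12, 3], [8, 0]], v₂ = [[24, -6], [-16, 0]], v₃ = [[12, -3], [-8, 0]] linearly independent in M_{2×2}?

Take coordinates with respect to the standard basis {E₁₁, E₁₂, E₂₁, E₂₂}.
Place the vectors as rows of a 3×4 matrix and reduce to echelon form.
The reduction yields 1 nonzero row, so the rank is 1.
Since rank 1 < 3, the set is linearly dependent.

linearly dependent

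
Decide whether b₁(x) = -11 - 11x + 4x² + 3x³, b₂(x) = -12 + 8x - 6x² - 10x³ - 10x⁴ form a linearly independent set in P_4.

Take coordinates with respect to the standard basis {1, x, …, x⁴}.
Place the vectors as rows of a 2×5 matrix and reduce to echelon form.
The reduction yields 2 nonzero rows, so the rank is 2.
Since rank = 2 (the number of vectors), the set is linearly independent.

linearly independent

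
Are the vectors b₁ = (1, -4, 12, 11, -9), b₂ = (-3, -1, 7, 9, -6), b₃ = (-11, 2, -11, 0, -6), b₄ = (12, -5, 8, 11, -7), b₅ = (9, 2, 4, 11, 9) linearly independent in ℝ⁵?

linearly independent

The matrix [b₁|b₂|b₃|b₄|b₅] has determinant 16594.
A nonzero determinant means the columns are linearly independent.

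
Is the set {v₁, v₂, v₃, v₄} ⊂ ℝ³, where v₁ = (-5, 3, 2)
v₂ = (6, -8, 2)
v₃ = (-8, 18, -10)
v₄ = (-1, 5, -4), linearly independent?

There are 4 vectors in a 3-dimensional space, so they cannot be linearly independent.

linearly dependent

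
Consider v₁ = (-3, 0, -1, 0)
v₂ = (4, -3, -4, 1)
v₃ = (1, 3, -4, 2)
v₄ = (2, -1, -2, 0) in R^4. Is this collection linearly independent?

linearly independent

Place the vectors as rows of a 4×4 matrix and reduce to echelon form.
The reduction yields 4 nonzero rows, so the rank is 4.
Since rank = 4 (the number of vectors), the set is linearly independent.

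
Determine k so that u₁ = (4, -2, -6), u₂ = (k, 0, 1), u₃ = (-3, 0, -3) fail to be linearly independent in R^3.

k = 1

Dependence holds iff the 3×3 matrix [u₁ u₂ u₃] is singular.
Expanding, det = 6 - 6*k.
Solving 6 - 6*k = 0 yields k = 1.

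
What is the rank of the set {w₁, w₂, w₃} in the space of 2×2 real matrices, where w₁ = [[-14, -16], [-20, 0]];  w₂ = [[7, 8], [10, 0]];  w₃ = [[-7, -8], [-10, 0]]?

Use coordinates relative to {E₁₁, E₁₂, E₂₁, E₂₂}.
Put the 4×3 matrix [w₁|w₂|w₃] into echelon form.
There is 1 pivot column, so rank = 1.

1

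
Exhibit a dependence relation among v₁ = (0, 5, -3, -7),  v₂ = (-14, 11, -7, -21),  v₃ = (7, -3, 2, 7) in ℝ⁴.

Row-reduce the matrix with v₁, v₂, v₃ as columns; the null space gives the coefficients.
A generator of the null space is (1, -1, -2).

v₁ - v₂ - 2v₃ = 0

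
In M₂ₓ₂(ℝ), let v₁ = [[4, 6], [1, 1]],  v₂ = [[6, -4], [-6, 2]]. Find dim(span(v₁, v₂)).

dim = 2

Represent each element by its coordinate vector in ℝ⁴.
Apply Gaussian elimination to the matrix whose rows are v₁, v₂.
The echelon form has 2 nonzero rows, so the rank is 2.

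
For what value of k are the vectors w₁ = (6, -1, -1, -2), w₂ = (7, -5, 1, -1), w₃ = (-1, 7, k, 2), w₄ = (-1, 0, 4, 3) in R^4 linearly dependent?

k = 21/10

Dependence holds iff the 4×4 matrix [w₁ w₂ w₃ w₄] is singular.
The determinant works out to 126 - 60*k.
This vanishes exactly when k = 21/10.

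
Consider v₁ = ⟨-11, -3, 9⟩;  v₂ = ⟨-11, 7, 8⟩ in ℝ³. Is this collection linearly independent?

linearly independent

Place the vectors as rows of a 2×3 matrix and reduce to echelon form.
The reduction yields 2 nonzero rows, so the rank is 2.
Since rank = 2 (the number of vectors), the set is linearly independent.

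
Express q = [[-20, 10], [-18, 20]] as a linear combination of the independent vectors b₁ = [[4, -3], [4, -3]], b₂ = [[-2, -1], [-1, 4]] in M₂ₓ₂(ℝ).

Work in coordinates with respect to the standard basis {E₁₁, E₁₂, E₂₁, E₂₂}.
Set up the augmented matrix [b₁ | b₂ | q] and row-reduce.
Back-substitution yields (c₁, c₂) = (-4, 2).

q = -4b₁ + 2b₂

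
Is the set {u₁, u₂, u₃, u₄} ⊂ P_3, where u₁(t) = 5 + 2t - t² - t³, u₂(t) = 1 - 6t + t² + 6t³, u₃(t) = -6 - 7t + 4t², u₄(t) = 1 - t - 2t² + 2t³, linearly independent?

Write each element as a coordinate vector in ℝ⁴ using {1, t, …, t³}.
Form the 4×4 matrix with these as columns; its determinant is 321.
A nonzero determinant means the columns are linearly independent.

linearly independent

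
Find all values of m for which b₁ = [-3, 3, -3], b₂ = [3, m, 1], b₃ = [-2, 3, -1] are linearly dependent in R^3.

m = -5

Place the vectors as rows of a 3×3 matrix; dependence ⇔ determinant zero.
The determinant works out to -3*m - 15.
Solving -3*m - 15 = 0 yields m = -5.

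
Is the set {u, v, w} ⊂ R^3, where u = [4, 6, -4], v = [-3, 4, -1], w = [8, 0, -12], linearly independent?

Row-reduce the matrix whose columns are u, v, w.
The reduction yields 3 nonzero rows, so the rank is 3.
Since rank = 3 (the number of vectors), the set is linearly independent.

linearly independent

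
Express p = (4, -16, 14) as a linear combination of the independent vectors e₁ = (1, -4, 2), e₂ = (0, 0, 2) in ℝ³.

Since e₁, e₂ are independent, the coefficients expressing p are uniquely determined by a linear system.
Row-reducing the augmented matrix gives the unique coefficients (α₁, α₂) = (4, 3).

p = 4e₁ + 3e₂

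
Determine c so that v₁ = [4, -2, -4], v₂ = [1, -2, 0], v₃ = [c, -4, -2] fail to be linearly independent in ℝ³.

Place the vectors as rows of a 3×3 matrix; dependence ⇔ determinant zero.
Expanding, det = 28 - 8*c.
This vanishes exactly when c = 7/2.

c = 7/2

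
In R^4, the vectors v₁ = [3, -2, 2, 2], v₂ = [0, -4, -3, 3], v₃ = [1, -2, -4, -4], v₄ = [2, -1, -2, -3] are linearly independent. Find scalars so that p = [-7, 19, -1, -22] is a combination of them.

Since v₁, v₂, v₃, v₄ are independent, the coefficients expressing p are uniquely determined by a linear system.
Back-substitution yields (c₁, …, c₄) = (-4, -3, -1, 3).

p = -4v₁ - 3v₂ - v₃ + 3v₄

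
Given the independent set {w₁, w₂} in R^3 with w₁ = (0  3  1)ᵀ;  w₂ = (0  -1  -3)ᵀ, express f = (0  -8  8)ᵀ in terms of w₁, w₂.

f = -4w₁ - 4w₂

Solve the system with w₁, w₂ as columns and f as the right-hand side.
The system has the unique solution (c₁, c₂) = (-4, -4).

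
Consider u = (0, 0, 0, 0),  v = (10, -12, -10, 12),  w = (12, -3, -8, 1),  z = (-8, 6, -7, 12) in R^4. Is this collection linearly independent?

One of the vectors is the zero vector, so the set is linearly dependent.

linearly dependent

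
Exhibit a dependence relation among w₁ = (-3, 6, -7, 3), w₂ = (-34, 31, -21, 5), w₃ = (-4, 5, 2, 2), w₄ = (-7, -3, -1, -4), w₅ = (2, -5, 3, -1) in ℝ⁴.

Write the vectors as columns of a matrix and find a nonzero vector in its null space.
The free variable yields coefficients (2, -1, 2, 2, -3) (any nonzero multiple also works).

2w₁ - w₂ + 2w₃ + 2w₄ - 3w₅ = 0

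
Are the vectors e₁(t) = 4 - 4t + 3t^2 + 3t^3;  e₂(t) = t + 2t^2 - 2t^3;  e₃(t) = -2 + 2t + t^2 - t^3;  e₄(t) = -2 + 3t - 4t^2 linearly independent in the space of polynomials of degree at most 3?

Write each element as a coordinate vector in ℝ⁴ using {1, t, …, t^3}.
Form the 4×4 matrix with these as columns; its determinant is 44.
A nonzero determinant means the columns are linearly independent.

linearly independent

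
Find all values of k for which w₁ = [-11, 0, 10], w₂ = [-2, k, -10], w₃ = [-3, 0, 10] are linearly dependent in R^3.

The set is linearly dependent precisely when det[w₁; w₂; w₃] = 0.
The determinant works out to -80*k.
Solving -80*k = 0 yields k = 0.

k = 0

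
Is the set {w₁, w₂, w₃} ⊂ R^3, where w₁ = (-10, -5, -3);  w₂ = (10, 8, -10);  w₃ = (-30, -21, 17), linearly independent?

Row-reduce the matrix whose columns are w₁, w₂, w₃.
The reduction yields 2 nonzero rows, so the rank is 2.
Since rank 2 < 3, the set is linearly dependent.

linearly dependent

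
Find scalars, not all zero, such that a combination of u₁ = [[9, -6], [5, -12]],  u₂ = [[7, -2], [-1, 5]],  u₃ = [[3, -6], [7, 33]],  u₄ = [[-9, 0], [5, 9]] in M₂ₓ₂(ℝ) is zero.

Write each element as a vector in ℝ⁴ using {E₁₁, E₁₂, E₂₁, E₂₂}.
Row-reduce the matrix with u₁, u₂, u₃, u₄ as columns; the null space gives the coefficients.
One solution (up to scaling) is (0, 3, -1, 2).

3u₂ - u₃ + 2u₄ = 0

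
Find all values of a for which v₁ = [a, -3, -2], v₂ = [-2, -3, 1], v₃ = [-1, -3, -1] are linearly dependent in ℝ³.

a = -1/2

Place the vectors as rows of a 3×3 matrix; dependence ⇔ determinant zero.
The determinant works out to 6*a + 3.
This vanishes exactly when a = -1/2.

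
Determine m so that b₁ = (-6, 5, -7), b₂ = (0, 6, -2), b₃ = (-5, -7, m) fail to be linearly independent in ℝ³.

The set is linearly dependent precisely when det[b₁; b₂; b₃] = 0.
Expanding, det = -36*m - 76.
Solving -36*m - 76 = 0 yields m = -19/9.

m = -19/9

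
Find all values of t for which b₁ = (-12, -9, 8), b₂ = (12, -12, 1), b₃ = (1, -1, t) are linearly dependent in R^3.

Dependence holds iff the 3×3 matrix [b₁ b₂ b₃] is singular.
The determinant works out to 252*t - 21.
This vanishes exactly when t = 1/12.

t = 1/12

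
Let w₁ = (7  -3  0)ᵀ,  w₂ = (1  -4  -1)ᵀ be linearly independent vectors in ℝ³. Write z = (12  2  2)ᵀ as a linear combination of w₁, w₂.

Write z = c₁w₁ + c₂w₂ and equate components.
The system has the unique solution (c₁, c₂) = (2, -2).

z = 2w₁ - 2w₂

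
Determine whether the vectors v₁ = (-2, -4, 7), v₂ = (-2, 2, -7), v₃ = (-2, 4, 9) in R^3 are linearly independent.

linearly independent

Form the 3×3 matrix with these as columns; its determinant is -248.
A nonzero determinant means the columns are linearly independent.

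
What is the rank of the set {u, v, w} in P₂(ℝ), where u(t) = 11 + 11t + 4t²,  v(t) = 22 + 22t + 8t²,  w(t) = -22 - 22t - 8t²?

Represent each element by its coordinate vector in ℝ³.
Put the 3×3 matrix [u|v|w] into echelon form.
Reduction leaves 1 leading entry, giving rank 1.

rank 1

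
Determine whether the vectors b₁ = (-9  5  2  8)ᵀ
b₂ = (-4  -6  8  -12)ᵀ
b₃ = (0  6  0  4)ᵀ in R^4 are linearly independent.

linearly independent

Place the vectors as rows of a 3×4 matrix and reduce to echelon form.
The reduction yields 3 nonzero rows, so the rank is 3.
Since rank = 3 (the number of vectors), the set is linearly independent.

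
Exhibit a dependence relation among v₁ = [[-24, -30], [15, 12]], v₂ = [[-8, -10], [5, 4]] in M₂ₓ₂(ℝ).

Take coordinates with respect to {E₁₁, E₁₂, E₂₁, E₂₂}.
Solve the homogeneous system with v₁, v₂ as columns by row-reducing the coefficient matrix.
A generator of the null space is (1, -3).

v₁ - 3v₂ = 0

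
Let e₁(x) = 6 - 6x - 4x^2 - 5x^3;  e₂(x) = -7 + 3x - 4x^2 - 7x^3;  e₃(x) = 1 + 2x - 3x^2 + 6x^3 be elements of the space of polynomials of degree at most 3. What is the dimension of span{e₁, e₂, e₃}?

3

Represent each element by its coordinate vector in ℝ⁴.
Row-reduce the 3×4 matrix with these as rows.
The echelon form has 3 nonzero rows, so the rank is 3.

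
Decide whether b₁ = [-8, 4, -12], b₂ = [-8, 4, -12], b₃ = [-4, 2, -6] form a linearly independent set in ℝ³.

linearly dependent

Form the 3×3 matrix with these as columns; its determinant is 0.
A zero determinant means the columns are linearly dependent.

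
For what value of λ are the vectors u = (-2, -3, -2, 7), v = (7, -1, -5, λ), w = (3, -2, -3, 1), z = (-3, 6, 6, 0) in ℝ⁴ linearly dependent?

The vectors are dependent exactly when the determinant of the matrix with rows u, v, w, z vanishes.
Cofactor expansion gives det = 108 - 9*λ.
Setting this to zero gives λ = 12.

λ = 12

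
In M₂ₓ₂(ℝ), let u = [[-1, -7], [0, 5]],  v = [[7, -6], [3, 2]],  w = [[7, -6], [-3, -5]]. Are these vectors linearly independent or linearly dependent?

linearly independent

Take coordinates with respect to the standard basis {E₁₁, E₁₂, E₂₁, E₂₂}.
Row-reduce the matrix whose columns are u, v, w.
The reduction yields 3 nonzero rows, so the rank is 3.
Since rank = 3 (the number of vectors), the set is linearly independent.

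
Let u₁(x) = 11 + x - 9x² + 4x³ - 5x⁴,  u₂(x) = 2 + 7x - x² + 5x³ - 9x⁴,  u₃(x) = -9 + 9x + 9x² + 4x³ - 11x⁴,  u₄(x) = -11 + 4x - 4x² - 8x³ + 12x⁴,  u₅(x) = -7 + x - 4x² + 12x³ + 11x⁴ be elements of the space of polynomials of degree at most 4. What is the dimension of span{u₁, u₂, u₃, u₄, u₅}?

Use coordinates relative to {1, x, …, x⁴}.
Put the 5×5 matrix [u₁|u₂|u₃|u₄|u₅] into echelon form.
The echelon form has 5 nonzero rows, so the rank is 5.

dim = 5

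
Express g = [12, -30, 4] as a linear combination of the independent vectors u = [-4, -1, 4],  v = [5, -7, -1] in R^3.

g = 2u + 4v

Set up the augmented matrix [u | v | g] and row-reduce.
Back-substitution yields (c₁, c₂) = (2, 4).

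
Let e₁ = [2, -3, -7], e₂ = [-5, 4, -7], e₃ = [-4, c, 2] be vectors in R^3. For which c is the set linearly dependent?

The set is linearly dependent precisely when det[e₁; e₂; e₃] = 0.
Cofactor expansion gives det = 49*c - 210.
This vanishes exactly when c = 30/7.

c = 30/7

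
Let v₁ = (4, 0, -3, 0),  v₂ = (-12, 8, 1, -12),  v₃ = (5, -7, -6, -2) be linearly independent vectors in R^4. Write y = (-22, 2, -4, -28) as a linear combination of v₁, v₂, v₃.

Since v₁, v₂, v₃ are independent, the coefficients expressing y are uniquely determined by a linear system.
Back-substitution yields (a₁, a₂, a₃) = (-2, 2, 2).

y = -2v₁ + 2v₂ + 2v₃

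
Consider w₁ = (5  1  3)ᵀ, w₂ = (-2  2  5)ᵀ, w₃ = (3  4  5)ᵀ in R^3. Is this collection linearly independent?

linearly independent

Row-reduce the matrix whose columns are w₁, w₂, w₃.
The reduction yields 3 nonzero rows, so the rank is 3.
Since rank = 3 (the number of vectors), the set is linearly independent.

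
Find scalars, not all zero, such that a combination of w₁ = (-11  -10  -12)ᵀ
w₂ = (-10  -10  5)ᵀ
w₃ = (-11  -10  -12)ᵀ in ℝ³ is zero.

Solve the homogeneous system with w₁, w₂, w₃ as columns by row-reducing the coefficient matrix.
A generator of the null space is (1, 0, -1).

w₁ - w₃ = 0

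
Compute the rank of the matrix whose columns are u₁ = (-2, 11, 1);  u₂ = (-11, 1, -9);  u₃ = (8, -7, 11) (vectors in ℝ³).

Put the 3×3 matrix [u₁|u₂|u₃] into echelon form.
Reduction leaves 3 leading entries, giving rank 3.

3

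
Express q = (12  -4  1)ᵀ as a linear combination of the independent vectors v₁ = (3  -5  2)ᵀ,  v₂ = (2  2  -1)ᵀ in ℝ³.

Solve the system with v₁, v₂ as columns and q as the right-hand side.
Back-substitution yields (α₁, α₂) = (2, 3).

q = 2v₁ + 3v₂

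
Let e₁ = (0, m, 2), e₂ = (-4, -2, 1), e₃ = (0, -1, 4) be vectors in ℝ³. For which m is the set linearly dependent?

The set is linearly dependent precisely when det[e₁; e₂; e₃] = 0.
The determinant works out to 16*m + 8.
Setting this to zero gives m = -1/2.

m = -1/2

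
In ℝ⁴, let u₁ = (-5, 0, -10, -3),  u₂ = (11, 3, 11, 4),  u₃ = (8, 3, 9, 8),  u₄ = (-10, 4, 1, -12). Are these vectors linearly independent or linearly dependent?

Form the 4×4 matrix with these as columns; its determinant is 3255.
A nonzero determinant means the columns are linearly independent.

linearly independent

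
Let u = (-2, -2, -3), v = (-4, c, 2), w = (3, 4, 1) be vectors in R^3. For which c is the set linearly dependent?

c = -44/7

Place the vectors as rows of a 3×3 matrix; dependence ⇔ determinant zero.
Cofactor expansion gives det = 7*c + 44.
This vanishes exactly when c = -44/7.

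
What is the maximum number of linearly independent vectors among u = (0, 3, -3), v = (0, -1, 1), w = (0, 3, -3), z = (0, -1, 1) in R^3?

1

Form the matrix with u, v, w, z as columns and reduce.
The echelon form has 1 nonzero row, so the rank is 1.
(With 4 elements in a 3-dimensional space the rank is at most 3.)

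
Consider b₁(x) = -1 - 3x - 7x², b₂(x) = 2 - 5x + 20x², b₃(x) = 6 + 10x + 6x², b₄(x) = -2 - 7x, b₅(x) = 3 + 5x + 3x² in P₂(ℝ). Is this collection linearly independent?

linearly dependent

Take coordinates with respect to the standard basis {1, x, x²}.
There are 5 vectors in a 3-dimensional space, so they cannot be linearly independent.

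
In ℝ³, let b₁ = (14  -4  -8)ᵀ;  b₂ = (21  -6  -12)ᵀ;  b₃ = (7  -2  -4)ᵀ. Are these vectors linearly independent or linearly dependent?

linearly dependent

One vector is a scalar multiple of another, so the set is dependent.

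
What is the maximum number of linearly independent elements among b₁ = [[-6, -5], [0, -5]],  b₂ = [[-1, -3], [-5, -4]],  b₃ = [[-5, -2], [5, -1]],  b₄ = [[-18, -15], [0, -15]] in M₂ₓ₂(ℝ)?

2

Pass to coordinate vectors with respect to the basis {E₁₁, E₁₂, E₂₁, E₂₂}.
Put the 4×4 matrix [b₁|b₂|b₃|b₄] into echelon form.
Reduction leaves 2 leading entries, giving rank 2.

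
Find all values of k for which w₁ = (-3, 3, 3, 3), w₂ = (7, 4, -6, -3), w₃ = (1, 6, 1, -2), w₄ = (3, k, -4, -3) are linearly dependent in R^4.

Place the vectors as rows of a 4×4 matrix; dependence ⇔ determinant zero.
Expanding, det = 27*k + 198.
Solving 27*k + 198 = 0 yields k = -22/3.

k = -22/3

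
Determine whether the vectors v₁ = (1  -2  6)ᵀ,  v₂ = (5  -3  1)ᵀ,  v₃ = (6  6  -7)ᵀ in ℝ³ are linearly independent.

linearly independent

Form the 3×3 matrix with these as columns; its determinant is 221.
A nonzero determinant means the columns are linearly independent.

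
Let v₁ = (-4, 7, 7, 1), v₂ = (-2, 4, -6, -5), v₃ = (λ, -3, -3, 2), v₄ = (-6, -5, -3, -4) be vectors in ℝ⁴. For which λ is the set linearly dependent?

Place the vectors as rows of a 4×4 matrix; dependence ⇔ determinant zero.
The determinant works out to 308*λ - 2024.
Solving 308*λ - 2024 = 0 yields λ = 46/7.

λ = 46/7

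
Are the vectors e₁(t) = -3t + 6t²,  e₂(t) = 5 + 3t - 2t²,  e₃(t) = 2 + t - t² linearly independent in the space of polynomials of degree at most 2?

Write each element as a coordinate vector in ℝ³ using {1, t, t²}.
Form the 3×3 matrix with these as columns; its determinant is -9.
A nonzero determinant means the columns are linearly independent.

linearly independent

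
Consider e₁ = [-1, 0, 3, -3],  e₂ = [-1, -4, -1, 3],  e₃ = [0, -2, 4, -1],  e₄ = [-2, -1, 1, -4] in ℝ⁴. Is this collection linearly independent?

linearly independent

The matrix [e₁|e₂|e₃|e₄] has determinant -52.
A nonzero determinant means the columns are linearly independent.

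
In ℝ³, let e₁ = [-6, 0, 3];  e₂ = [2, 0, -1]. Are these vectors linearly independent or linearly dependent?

One vector is a scalar multiple of another, so the set is dependent.

linearly dependent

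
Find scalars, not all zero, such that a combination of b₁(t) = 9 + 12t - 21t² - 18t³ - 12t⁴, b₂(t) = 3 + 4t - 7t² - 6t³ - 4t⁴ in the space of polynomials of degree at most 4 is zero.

Pass to coordinate vectors relative to the basis {1, t, …, t⁴}.
Write the vectors as columns of a matrix and find a nonzero vector in its null space.
The free variable yields coefficients (1, -3) (any nonzero multiple also works).

b₁ - 3b₂ = 0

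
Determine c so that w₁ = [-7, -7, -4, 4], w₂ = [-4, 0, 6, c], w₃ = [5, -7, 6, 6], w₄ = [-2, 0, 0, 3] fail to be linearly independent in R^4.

c = 18

The vectors are dependent exactly when the determinant of the matrix with rows w₁, w₂, w₃, w₄ vanishes.
Cofactor expansion gives det = 140*c - 2520.
Solving 140*c - 2520 = 0 yields c = 18.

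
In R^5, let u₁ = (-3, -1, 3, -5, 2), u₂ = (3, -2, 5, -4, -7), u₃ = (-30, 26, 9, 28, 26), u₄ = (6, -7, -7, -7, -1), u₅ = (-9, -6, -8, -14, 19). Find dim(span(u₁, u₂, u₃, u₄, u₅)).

Put the 5×5 matrix [u₁|u₂|u₃|u₄|u₅] into echelon form.
The echelon form has 3 nonzero rows, so the rank is 3.

3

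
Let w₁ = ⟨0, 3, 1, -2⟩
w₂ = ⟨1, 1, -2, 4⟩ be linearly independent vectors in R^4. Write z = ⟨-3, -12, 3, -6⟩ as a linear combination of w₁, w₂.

Write z = a₁w₁ + a₂w₂ and equate components.
Row-reducing the augmented matrix gives the unique coefficients (a₁, a₂) = (-3, -3).

z = -3w₁ - 3w₂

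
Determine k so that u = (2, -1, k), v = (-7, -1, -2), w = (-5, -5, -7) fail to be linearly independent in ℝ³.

Dependence holds iff the 3×3 matrix [u v w] is singular.
Expanding, det = 30*k + 33.
Solving 30*k + 33 = 0 yields k = -11/10.

k = -11/10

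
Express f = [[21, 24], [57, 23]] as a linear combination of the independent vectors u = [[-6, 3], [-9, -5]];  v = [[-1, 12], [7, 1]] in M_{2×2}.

Take coordinate vectors relative to {E₁₁, E₁₂, E₂₁, E₂₂}.
Since u, v are independent, the coefficients expressing f are uniquely determined by a linear system.
Back-substitution yields (α₁, α₂) = (-4, 3).

f = -4u + 3v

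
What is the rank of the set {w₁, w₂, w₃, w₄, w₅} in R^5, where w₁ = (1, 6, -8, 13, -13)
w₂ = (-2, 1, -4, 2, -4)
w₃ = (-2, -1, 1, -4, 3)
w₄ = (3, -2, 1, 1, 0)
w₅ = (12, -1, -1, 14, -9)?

Form the matrix with w₁, w₂, w₃, w₄, w₅ as columns and reduce.
Exactly 3 pivots survive; hence the rank is 3.

rank 3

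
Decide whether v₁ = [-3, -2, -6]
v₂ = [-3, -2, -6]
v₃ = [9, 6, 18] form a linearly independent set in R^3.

linearly dependent

Place the vectors as rows of a 3×3 matrix and reduce to echelon form.
The reduction yields 1 nonzero row, so the rank is 1.
Since rank 1 < 3, the set is linearly dependent.
Indeed v₁ - v₂ = 0.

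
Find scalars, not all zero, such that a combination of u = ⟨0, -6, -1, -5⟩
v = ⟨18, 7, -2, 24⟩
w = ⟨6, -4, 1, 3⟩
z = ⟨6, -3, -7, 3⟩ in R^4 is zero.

Set up α₁u + … + α₄z = 0 and solve the homogeneous system.
A generator of the null space is (3, 1, -2, -1).

3u + v - 2w - z = 0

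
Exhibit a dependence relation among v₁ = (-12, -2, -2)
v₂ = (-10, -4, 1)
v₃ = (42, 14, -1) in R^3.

v₁ + 3v₂ + v₃ = 0

Write the vectors as columns of a matrix and find a nonzero vector in its null space.
One solution (up to scaling) is (1, 3, 1).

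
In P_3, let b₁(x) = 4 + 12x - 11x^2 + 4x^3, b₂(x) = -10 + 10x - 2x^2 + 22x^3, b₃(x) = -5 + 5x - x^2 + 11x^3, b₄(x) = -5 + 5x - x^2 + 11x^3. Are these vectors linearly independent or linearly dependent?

linearly dependent

Write each element as a coordinate vector in ℝ⁴ using {1, x, …, x^3}.
The matrix [b₁|b₂|b₃|b₄] has determinant 0.
A zero determinant means the columns are linearly dependent.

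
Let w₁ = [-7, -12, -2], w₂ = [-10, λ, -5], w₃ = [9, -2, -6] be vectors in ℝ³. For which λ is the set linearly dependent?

λ = -43/2

Place the vectors as rows of a 3×3 matrix; dependence ⇔ determinant zero.
Cofactor expansion gives det = 60*λ + 1290.
This vanishes exactly when λ = -43/2.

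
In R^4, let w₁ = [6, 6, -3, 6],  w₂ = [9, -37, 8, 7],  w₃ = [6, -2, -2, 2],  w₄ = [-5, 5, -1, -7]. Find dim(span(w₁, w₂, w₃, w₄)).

Form the matrix with w₁, w₂, w₃, w₄ as columns and reduce.
Reduction leaves 3 leading entries, giving rank 3.

3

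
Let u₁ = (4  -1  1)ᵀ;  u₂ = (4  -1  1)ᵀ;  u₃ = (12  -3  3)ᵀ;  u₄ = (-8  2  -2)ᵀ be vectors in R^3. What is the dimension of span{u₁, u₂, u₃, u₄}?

1

Form the matrix with u₁, u₂, u₃, u₄ as columns and reduce.
The echelon form has 1 nonzero row, so the rank is 1.
(With 4 elements in a 3-dimensional space the rank is at most 3.)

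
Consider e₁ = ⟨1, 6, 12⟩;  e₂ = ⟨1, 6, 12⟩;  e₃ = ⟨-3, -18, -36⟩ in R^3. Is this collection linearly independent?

The matrix [e₁|e₂|e₃] has determinant 0.
A zero determinant means the columns are linearly dependent.

linearly dependent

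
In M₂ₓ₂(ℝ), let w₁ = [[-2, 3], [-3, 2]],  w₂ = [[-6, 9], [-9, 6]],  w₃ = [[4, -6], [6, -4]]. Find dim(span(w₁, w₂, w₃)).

dim = 1

Represent each element by its coordinate vector in ℝ⁴.
Apply Gaussian elimination to the matrix whose rows are w₁, w₂, w₃.
There is 1 pivot column, so rank = 1.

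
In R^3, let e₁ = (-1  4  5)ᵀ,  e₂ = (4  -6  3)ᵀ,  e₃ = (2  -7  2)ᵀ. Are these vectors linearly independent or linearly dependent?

The matrix [e₁|e₂|e₃] has determinant -97.
A nonzero determinant means the columns are linearly independent.

linearly independent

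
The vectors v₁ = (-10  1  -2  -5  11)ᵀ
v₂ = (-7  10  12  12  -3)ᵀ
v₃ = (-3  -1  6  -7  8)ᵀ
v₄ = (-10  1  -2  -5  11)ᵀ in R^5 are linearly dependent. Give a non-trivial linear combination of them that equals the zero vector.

v₁ - v₄ = 0

Solve the homogeneous system with v₁, v₂, v₃, v₄ as columns by row-reducing the coefficient matrix.
One solution (up to scaling) is (1, 0, 0, -1).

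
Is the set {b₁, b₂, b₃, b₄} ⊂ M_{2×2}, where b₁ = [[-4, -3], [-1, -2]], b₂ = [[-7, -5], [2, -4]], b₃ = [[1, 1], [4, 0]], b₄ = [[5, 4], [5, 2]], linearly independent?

Write each element as a coordinate vector in ℝ⁴ using {E₁₁, E₁₂, E₂₁, E₂₂}.
Place the vectors as rows of a 4×4 matrix and reduce to echelon form.
The reduction yields 2 nonzero rows, so the rank is 2.
Since rank 2 < 4, the set is linearly dependent.

linearly dependent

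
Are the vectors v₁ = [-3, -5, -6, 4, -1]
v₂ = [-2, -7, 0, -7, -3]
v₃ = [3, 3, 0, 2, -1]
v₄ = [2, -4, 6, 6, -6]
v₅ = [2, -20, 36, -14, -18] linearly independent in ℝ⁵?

Form the 5×5 matrix with these as columns; its determinant is 0.
A zero determinant means the columns are linearly dependent.

linearly dependent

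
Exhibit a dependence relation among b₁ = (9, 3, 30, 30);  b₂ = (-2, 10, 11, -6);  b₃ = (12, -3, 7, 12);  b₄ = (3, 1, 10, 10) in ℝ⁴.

b₁ - 3b₄ = 0

Write the vectors as columns of a matrix and find a nonzero vector in its null space.
One solution (up to scaling) is (1, 0, 0, -3).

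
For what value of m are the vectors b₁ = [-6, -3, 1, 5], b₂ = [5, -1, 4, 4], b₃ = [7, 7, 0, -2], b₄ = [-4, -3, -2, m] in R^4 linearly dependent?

The set is linearly dependent precisely when det[b₁; b₂; b₃; b₄] = 0.
Cofactor expansion gives det = 126*m + 306.
This vanishes exactly when m = -17/7.

m = -17/7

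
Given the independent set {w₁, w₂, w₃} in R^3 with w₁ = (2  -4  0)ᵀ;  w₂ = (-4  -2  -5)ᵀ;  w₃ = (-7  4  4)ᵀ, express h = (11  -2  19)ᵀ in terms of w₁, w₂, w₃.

h = 3w₁ - 3w₂ + w₃

Set up the augmented matrix [w₁ | w₂ | w₃ | h] and row-reduce.
The system has the unique solution (α₁, α₂, α₃) = (3, -3, 1).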